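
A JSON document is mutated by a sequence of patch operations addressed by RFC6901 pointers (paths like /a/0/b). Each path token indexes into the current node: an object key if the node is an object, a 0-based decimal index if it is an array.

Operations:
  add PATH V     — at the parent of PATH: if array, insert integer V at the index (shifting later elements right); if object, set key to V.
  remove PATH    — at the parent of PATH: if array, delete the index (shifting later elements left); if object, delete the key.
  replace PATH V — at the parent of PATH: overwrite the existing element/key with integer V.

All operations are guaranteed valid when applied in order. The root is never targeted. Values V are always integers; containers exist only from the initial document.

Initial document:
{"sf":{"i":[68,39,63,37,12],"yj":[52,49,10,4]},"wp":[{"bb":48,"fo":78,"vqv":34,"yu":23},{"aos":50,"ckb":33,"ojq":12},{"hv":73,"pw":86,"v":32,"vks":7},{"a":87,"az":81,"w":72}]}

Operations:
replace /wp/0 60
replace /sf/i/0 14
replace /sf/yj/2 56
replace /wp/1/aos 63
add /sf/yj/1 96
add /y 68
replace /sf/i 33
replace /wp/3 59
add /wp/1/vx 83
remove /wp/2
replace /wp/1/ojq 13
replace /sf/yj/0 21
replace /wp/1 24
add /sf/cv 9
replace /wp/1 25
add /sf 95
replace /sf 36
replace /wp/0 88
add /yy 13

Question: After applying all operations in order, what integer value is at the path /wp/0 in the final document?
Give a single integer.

Answer: 88

Derivation:
After op 1 (replace /wp/0 60): {"sf":{"i":[68,39,63,37,12],"yj":[52,49,10,4]},"wp":[60,{"aos":50,"ckb":33,"ojq":12},{"hv":73,"pw":86,"v":32,"vks":7},{"a":87,"az":81,"w":72}]}
After op 2 (replace /sf/i/0 14): {"sf":{"i":[14,39,63,37,12],"yj":[52,49,10,4]},"wp":[60,{"aos":50,"ckb":33,"ojq":12},{"hv":73,"pw":86,"v":32,"vks":7},{"a":87,"az":81,"w":72}]}
After op 3 (replace /sf/yj/2 56): {"sf":{"i":[14,39,63,37,12],"yj":[52,49,56,4]},"wp":[60,{"aos":50,"ckb":33,"ojq":12},{"hv":73,"pw":86,"v":32,"vks":7},{"a":87,"az":81,"w":72}]}
After op 4 (replace /wp/1/aos 63): {"sf":{"i":[14,39,63,37,12],"yj":[52,49,56,4]},"wp":[60,{"aos":63,"ckb":33,"ojq":12},{"hv":73,"pw":86,"v":32,"vks":7},{"a":87,"az":81,"w":72}]}
After op 5 (add /sf/yj/1 96): {"sf":{"i":[14,39,63,37,12],"yj":[52,96,49,56,4]},"wp":[60,{"aos":63,"ckb":33,"ojq":12},{"hv":73,"pw":86,"v":32,"vks":7},{"a":87,"az":81,"w":72}]}
After op 6 (add /y 68): {"sf":{"i":[14,39,63,37,12],"yj":[52,96,49,56,4]},"wp":[60,{"aos":63,"ckb":33,"ojq":12},{"hv":73,"pw":86,"v":32,"vks":7},{"a":87,"az":81,"w":72}],"y":68}
After op 7 (replace /sf/i 33): {"sf":{"i":33,"yj":[52,96,49,56,4]},"wp":[60,{"aos":63,"ckb":33,"ojq":12},{"hv":73,"pw":86,"v":32,"vks":7},{"a":87,"az":81,"w":72}],"y":68}
After op 8 (replace /wp/3 59): {"sf":{"i":33,"yj":[52,96,49,56,4]},"wp":[60,{"aos":63,"ckb":33,"ojq":12},{"hv":73,"pw":86,"v":32,"vks":7},59],"y":68}
After op 9 (add /wp/1/vx 83): {"sf":{"i":33,"yj":[52,96,49,56,4]},"wp":[60,{"aos":63,"ckb":33,"ojq":12,"vx":83},{"hv":73,"pw":86,"v":32,"vks":7},59],"y":68}
After op 10 (remove /wp/2): {"sf":{"i":33,"yj":[52,96,49,56,4]},"wp":[60,{"aos":63,"ckb":33,"ojq":12,"vx":83},59],"y":68}
After op 11 (replace /wp/1/ojq 13): {"sf":{"i":33,"yj":[52,96,49,56,4]},"wp":[60,{"aos":63,"ckb":33,"ojq":13,"vx":83},59],"y":68}
After op 12 (replace /sf/yj/0 21): {"sf":{"i":33,"yj":[21,96,49,56,4]},"wp":[60,{"aos":63,"ckb":33,"ojq":13,"vx":83},59],"y":68}
After op 13 (replace /wp/1 24): {"sf":{"i":33,"yj":[21,96,49,56,4]},"wp":[60,24,59],"y":68}
After op 14 (add /sf/cv 9): {"sf":{"cv":9,"i":33,"yj":[21,96,49,56,4]},"wp":[60,24,59],"y":68}
After op 15 (replace /wp/1 25): {"sf":{"cv":9,"i":33,"yj":[21,96,49,56,4]},"wp":[60,25,59],"y":68}
After op 16 (add /sf 95): {"sf":95,"wp":[60,25,59],"y":68}
After op 17 (replace /sf 36): {"sf":36,"wp":[60,25,59],"y":68}
After op 18 (replace /wp/0 88): {"sf":36,"wp":[88,25,59],"y":68}
After op 19 (add /yy 13): {"sf":36,"wp":[88,25,59],"y":68,"yy":13}
Value at /wp/0: 88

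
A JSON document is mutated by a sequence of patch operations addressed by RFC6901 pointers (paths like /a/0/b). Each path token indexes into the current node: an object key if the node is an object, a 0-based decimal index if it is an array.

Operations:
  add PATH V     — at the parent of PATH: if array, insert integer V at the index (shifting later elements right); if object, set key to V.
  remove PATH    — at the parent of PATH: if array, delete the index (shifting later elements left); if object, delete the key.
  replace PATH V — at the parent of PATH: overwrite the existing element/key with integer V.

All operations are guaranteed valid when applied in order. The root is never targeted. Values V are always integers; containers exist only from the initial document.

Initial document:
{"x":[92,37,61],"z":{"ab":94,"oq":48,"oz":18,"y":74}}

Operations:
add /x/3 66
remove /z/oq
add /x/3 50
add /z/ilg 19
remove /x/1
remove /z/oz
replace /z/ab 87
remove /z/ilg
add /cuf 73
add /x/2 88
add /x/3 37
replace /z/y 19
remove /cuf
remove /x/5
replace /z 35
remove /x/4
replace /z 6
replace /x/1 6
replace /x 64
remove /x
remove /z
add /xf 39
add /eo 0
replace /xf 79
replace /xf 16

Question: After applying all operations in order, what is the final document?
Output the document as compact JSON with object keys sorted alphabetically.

Answer: {"eo":0,"xf":16}

Derivation:
After op 1 (add /x/3 66): {"x":[92,37,61,66],"z":{"ab":94,"oq":48,"oz":18,"y":74}}
After op 2 (remove /z/oq): {"x":[92,37,61,66],"z":{"ab":94,"oz":18,"y":74}}
After op 3 (add /x/3 50): {"x":[92,37,61,50,66],"z":{"ab":94,"oz":18,"y":74}}
After op 4 (add /z/ilg 19): {"x":[92,37,61,50,66],"z":{"ab":94,"ilg":19,"oz":18,"y":74}}
After op 5 (remove /x/1): {"x":[92,61,50,66],"z":{"ab":94,"ilg":19,"oz":18,"y":74}}
After op 6 (remove /z/oz): {"x":[92,61,50,66],"z":{"ab":94,"ilg":19,"y":74}}
After op 7 (replace /z/ab 87): {"x":[92,61,50,66],"z":{"ab":87,"ilg":19,"y":74}}
After op 8 (remove /z/ilg): {"x":[92,61,50,66],"z":{"ab":87,"y":74}}
After op 9 (add /cuf 73): {"cuf":73,"x":[92,61,50,66],"z":{"ab":87,"y":74}}
After op 10 (add /x/2 88): {"cuf":73,"x":[92,61,88,50,66],"z":{"ab":87,"y":74}}
After op 11 (add /x/3 37): {"cuf":73,"x":[92,61,88,37,50,66],"z":{"ab":87,"y":74}}
After op 12 (replace /z/y 19): {"cuf":73,"x":[92,61,88,37,50,66],"z":{"ab":87,"y":19}}
After op 13 (remove /cuf): {"x":[92,61,88,37,50,66],"z":{"ab":87,"y":19}}
After op 14 (remove /x/5): {"x":[92,61,88,37,50],"z":{"ab":87,"y":19}}
After op 15 (replace /z 35): {"x":[92,61,88,37,50],"z":35}
After op 16 (remove /x/4): {"x":[92,61,88,37],"z":35}
After op 17 (replace /z 6): {"x":[92,61,88,37],"z":6}
After op 18 (replace /x/1 6): {"x":[92,6,88,37],"z":6}
After op 19 (replace /x 64): {"x":64,"z":6}
After op 20 (remove /x): {"z":6}
After op 21 (remove /z): {}
After op 22 (add /xf 39): {"xf":39}
After op 23 (add /eo 0): {"eo":0,"xf":39}
After op 24 (replace /xf 79): {"eo":0,"xf":79}
After op 25 (replace /xf 16): {"eo":0,"xf":16}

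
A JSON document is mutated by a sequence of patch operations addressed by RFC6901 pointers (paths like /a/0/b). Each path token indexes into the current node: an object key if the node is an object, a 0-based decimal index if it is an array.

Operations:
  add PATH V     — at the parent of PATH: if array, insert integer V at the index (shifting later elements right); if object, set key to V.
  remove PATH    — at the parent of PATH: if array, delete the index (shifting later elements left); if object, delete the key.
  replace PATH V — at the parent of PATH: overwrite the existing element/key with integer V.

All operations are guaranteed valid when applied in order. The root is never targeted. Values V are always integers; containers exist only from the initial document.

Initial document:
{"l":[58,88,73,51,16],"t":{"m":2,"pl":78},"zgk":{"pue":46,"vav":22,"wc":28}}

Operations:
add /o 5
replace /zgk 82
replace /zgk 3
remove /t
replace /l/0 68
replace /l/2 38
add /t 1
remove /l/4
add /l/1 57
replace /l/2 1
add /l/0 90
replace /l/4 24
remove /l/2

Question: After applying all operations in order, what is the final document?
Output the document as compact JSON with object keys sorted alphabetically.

After op 1 (add /o 5): {"l":[58,88,73,51,16],"o":5,"t":{"m":2,"pl":78},"zgk":{"pue":46,"vav":22,"wc":28}}
After op 2 (replace /zgk 82): {"l":[58,88,73,51,16],"o":5,"t":{"m":2,"pl":78},"zgk":82}
After op 3 (replace /zgk 3): {"l":[58,88,73,51,16],"o":5,"t":{"m":2,"pl":78},"zgk":3}
After op 4 (remove /t): {"l":[58,88,73,51,16],"o":5,"zgk":3}
After op 5 (replace /l/0 68): {"l":[68,88,73,51,16],"o":5,"zgk":3}
After op 6 (replace /l/2 38): {"l":[68,88,38,51,16],"o":5,"zgk":3}
After op 7 (add /t 1): {"l":[68,88,38,51,16],"o":5,"t":1,"zgk":3}
After op 8 (remove /l/4): {"l":[68,88,38,51],"o":5,"t":1,"zgk":3}
After op 9 (add /l/1 57): {"l":[68,57,88,38,51],"o":5,"t":1,"zgk":3}
After op 10 (replace /l/2 1): {"l":[68,57,1,38,51],"o":5,"t":1,"zgk":3}
After op 11 (add /l/0 90): {"l":[90,68,57,1,38,51],"o":5,"t":1,"zgk":3}
After op 12 (replace /l/4 24): {"l":[90,68,57,1,24,51],"o":5,"t":1,"zgk":3}
After op 13 (remove /l/2): {"l":[90,68,1,24,51],"o":5,"t":1,"zgk":3}

Answer: {"l":[90,68,1,24,51],"o":5,"t":1,"zgk":3}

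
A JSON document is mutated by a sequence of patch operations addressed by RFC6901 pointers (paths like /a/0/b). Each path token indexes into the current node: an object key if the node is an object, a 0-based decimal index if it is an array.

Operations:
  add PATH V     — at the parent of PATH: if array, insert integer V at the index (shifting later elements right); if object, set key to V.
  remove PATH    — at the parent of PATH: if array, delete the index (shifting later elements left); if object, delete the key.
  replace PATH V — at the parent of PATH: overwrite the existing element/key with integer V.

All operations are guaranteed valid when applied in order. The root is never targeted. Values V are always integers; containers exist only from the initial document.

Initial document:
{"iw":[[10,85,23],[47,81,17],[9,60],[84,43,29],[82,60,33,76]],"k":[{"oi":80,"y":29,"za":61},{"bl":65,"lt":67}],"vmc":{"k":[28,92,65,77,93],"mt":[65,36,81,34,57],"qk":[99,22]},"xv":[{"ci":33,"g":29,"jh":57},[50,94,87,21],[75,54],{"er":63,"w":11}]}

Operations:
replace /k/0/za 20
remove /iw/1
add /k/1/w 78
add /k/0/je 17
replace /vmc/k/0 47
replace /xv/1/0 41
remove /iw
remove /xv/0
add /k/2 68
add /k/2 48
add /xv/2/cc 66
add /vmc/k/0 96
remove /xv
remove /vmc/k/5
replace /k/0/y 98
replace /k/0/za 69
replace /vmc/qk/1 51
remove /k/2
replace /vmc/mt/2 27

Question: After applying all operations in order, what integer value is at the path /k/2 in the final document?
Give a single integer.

After op 1 (replace /k/0/za 20): {"iw":[[10,85,23],[47,81,17],[9,60],[84,43,29],[82,60,33,76]],"k":[{"oi":80,"y":29,"za":20},{"bl":65,"lt":67}],"vmc":{"k":[28,92,65,77,93],"mt":[65,36,81,34,57],"qk":[99,22]},"xv":[{"ci":33,"g":29,"jh":57},[50,94,87,21],[75,54],{"er":63,"w":11}]}
After op 2 (remove /iw/1): {"iw":[[10,85,23],[9,60],[84,43,29],[82,60,33,76]],"k":[{"oi":80,"y":29,"za":20},{"bl":65,"lt":67}],"vmc":{"k":[28,92,65,77,93],"mt":[65,36,81,34,57],"qk":[99,22]},"xv":[{"ci":33,"g":29,"jh":57},[50,94,87,21],[75,54],{"er":63,"w":11}]}
After op 3 (add /k/1/w 78): {"iw":[[10,85,23],[9,60],[84,43,29],[82,60,33,76]],"k":[{"oi":80,"y":29,"za":20},{"bl":65,"lt":67,"w":78}],"vmc":{"k":[28,92,65,77,93],"mt":[65,36,81,34,57],"qk":[99,22]},"xv":[{"ci":33,"g":29,"jh":57},[50,94,87,21],[75,54],{"er":63,"w":11}]}
After op 4 (add /k/0/je 17): {"iw":[[10,85,23],[9,60],[84,43,29],[82,60,33,76]],"k":[{"je":17,"oi":80,"y":29,"za":20},{"bl":65,"lt":67,"w":78}],"vmc":{"k":[28,92,65,77,93],"mt":[65,36,81,34,57],"qk":[99,22]},"xv":[{"ci":33,"g":29,"jh":57},[50,94,87,21],[75,54],{"er":63,"w":11}]}
After op 5 (replace /vmc/k/0 47): {"iw":[[10,85,23],[9,60],[84,43,29],[82,60,33,76]],"k":[{"je":17,"oi":80,"y":29,"za":20},{"bl":65,"lt":67,"w":78}],"vmc":{"k":[47,92,65,77,93],"mt":[65,36,81,34,57],"qk":[99,22]},"xv":[{"ci":33,"g":29,"jh":57},[50,94,87,21],[75,54],{"er":63,"w":11}]}
After op 6 (replace /xv/1/0 41): {"iw":[[10,85,23],[9,60],[84,43,29],[82,60,33,76]],"k":[{"je":17,"oi":80,"y":29,"za":20},{"bl":65,"lt":67,"w":78}],"vmc":{"k":[47,92,65,77,93],"mt":[65,36,81,34,57],"qk":[99,22]},"xv":[{"ci":33,"g":29,"jh":57},[41,94,87,21],[75,54],{"er":63,"w":11}]}
After op 7 (remove /iw): {"k":[{"je":17,"oi":80,"y":29,"za":20},{"bl":65,"lt":67,"w":78}],"vmc":{"k":[47,92,65,77,93],"mt":[65,36,81,34,57],"qk":[99,22]},"xv":[{"ci":33,"g":29,"jh":57},[41,94,87,21],[75,54],{"er":63,"w":11}]}
After op 8 (remove /xv/0): {"k":[{"je":17,"oi":80,"y":29,"za":20},{"bl":65,"lt":67,"w":78}],"vmc":{"k":[47,92,65,77,93],"mt":[65,36,81,34,57],"qk":[99,22]},"xv":[[41,94,87,21],[75,54],{"er":63,"w":11}]}
After op 9 (add /k/2 68): {"k":[{"je":17,"oi":80,"y":29,"za":20},{"bl":65,"lt":67,"w":78},68],"vmc":{"k":[47,92,65,77,93],"mt":[65,36,81,34,57],"qk":[99,22]},"xv":[[41,94,87,21],[75,54],{"er":63,"w":11}]}
After op 10 (add /k/2 48): {"k":[{"je":17,"oi":80,"y":29,"za":20},{"bl":65,"lt":67,"w":78},48,68],"vmc":{"k":[47,92,65,77,93],"mt":[65,36,81,34,57],"qk":[99,22]},"xv":[[41,94,87,21],[75,54],{"er":63,"w":11}]}
After op 11 (add /xv/2/cc 66): {"k":[{"je":17,"oi":80,"y":29,"za":20},{"bl":65,"lt":67,"w":78},48,68],"vmc":{"k":[47,92,65,77,93],"mt":[65,36,81,34,57],"qk":[99,22]},"xv":[[41,94,87,21],[75,54],{"cc":66,"er":63,"w":11}]}
After op 12 (add /vmc/k/0 96): {"k":[{"je":17,"oi":80,"y":29,"za":20},{"bl":65,"lt":67,"w":78},48,68],"vmc":{"k":[96,47,92,65,77,93],"mt":[65,36,81,34,57],"qk":[99,22]},"xv":[[41,94,87,21],[75,54],{"cc":66,"er":63,"w":11}]}
After op 13 (remove /xv): {"k":[{"je":17,"oi":80,"y":29,"za":20},{"bl":65,"lt":67,"w":78},48,68],"vmc":{"k":[96,47,92,65,77,93],"mt":[65,36,81,34,57],"qk":[99,22]}}
After op 14 (remove /vmc/k/5): {"k":[{"je":17,"oi":80,"y":29,"za":20},{"bl":65,"lt":67,"w":78},48,68],"vmc":{"k":[96,47,92,65,77],"mt":[65,36,81,34,57],"qk":[99,22]}}
After op 15 (replace /k/0/y 98): {"k":[{"je":17,"oi":80,"y":98,"za":20},{"bl":65,"lt":67,"w":78},48,68],"vmc":{"k":[96,47,92,65,77],"mt":[65,36,81,34,57],"qk":[99,22]}}
After op 16 (replace /k/0/za 69): {"k":[{"je":17,"oi":80,"y":98,"za":69},{"bl":65,"lt":67,"w":78},48,68],"vmc":{"k":[96,47,92,65,77],"mt":[65,36,81,34,57],"qk":[99,22]}}
After op 17 (replace /vmc/qk/1 51): {"k":[{"je":17,"oi":80,"y":98,"za":69},{"bl":65,"lt":67,"w":78},48,68],"vmc":{"k":[96,47,92,65,77],"mt":[65,36,81,34,57],"qk":[99,51]}}
After op 18 (remove /k/2): {"k":[{"je":17,"oi":80,"y":98,"za":69},{"bl":65,"lt":67,"w":78},68],"vmc":{"k":[96,47,92,65,77],"mt":[65,36,81,34,57],"qk":[99,51]}}
After op 19 (replace /vmc/mt/2 27): {"k":[{"je":17,"oi":80,"y":98,"za":69},{"bl":65,"lt":67,"w":78},68],"vmc":{"k":[96,47,92,65,77],"mt":[65,36,27,34,57],"qk":[99,51]}}
Value at /k/2: 68

Answer: 68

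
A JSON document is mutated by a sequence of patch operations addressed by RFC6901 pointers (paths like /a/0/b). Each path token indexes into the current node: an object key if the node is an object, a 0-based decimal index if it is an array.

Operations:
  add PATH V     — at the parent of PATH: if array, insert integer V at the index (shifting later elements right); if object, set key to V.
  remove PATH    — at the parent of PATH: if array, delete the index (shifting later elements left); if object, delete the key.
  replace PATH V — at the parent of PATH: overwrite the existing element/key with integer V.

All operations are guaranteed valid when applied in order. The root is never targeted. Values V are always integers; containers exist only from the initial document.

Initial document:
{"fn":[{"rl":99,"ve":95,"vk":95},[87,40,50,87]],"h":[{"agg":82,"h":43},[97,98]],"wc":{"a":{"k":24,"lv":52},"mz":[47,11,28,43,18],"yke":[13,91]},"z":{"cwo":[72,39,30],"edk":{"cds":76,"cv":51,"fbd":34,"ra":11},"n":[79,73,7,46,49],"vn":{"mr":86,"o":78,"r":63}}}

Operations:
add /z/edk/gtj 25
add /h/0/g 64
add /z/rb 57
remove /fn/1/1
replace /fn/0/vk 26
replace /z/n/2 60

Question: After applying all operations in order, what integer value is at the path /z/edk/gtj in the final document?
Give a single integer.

Answer: 25

Derivation:
After op 1 (add /z/edk/gtj 25): {"fn":[{"rl":99,"ve":95,"vk":95},[87,40,50,87]],"h":[{"agg":82,"h":43},[97,98]],"wc":{"a":{"k":24,"lv":52},"mz":[47,11,28,43,18],"yke":[13,91]},"z":{"cwo":[72,39,30],"edk":{"cds":76,"cv":51,"fbd":34,"gtj":25,"ra":11},"n":[79,73,7,46,49],"vn":{"mr":86,"o":78,"r":63}}}
After op 2 (add /h/0/g 64): {"fn":[{"rl":99,"ve":95,"vk":95},[87,40,50,87]],"h":[{"agg":82,"g":64,"h":43},[97,98]],"wc":{"a":{"k":24,"lv":52},"mz":[47,11,28,43,18],"yke":[13,91]},"z":{"cwo":[72,39,30],"edk":{"cds":76,"cv":51,"fbd":34,"gtj":25,"ra":11},"n":[79,73,7,46,49],"vn":{"mr":86,"o":78,"r":63}}}
After op 3 (add /z/rb 57): {"fn":[{"rl":99,"ve":95,"vk":95},[87,40,50,87]],"h":[{"agg":82,"g":64,"h":43},[97,98]],"wc":{"a":{"k":24,"lv":52},"mz":[47,11,28,43,18],"yke":[13,91]},"z":{"cwo":[72,39,30],"edk":{"cds":76,"cv":51,"fbd":34,"gtj":25,"ra":11},"n":[79,73,7,46,49],"rb":57,"vn":{"mr":86,"o":78,"r":63}}}
After op 4 (remove /fn/1/1): {"fn":[{"rl":99,"ve":95,"vk":95},[87,50,87]],"h":[{"agg":82,"g":64,"h":43},[97,98]],"wc":{"a":{"k":24,"lv":52},"mz":[47,11,28,43,18],"yke":[13,91]},"z":{"cwo":[72,39,30],"edk":{"cds":76,"cv":51,"fbd":34,"gtj":25,"ra":11},"n":[79,73,7,46,49],"rb":57,"vn":{"mr":86,"o":78,"r":63}}}
After op 5 (replace /fn/0/vk 26): {"fn":[{"rl":99,"ve":95,"vk":26},[87,50,87]],"h":[{"agg":82,"g":64,"h":43},[97,98]],"wc":{"a":{"k":24,"lv":52},"mz":[47,11,28,43,18],"yke":[13,91]},"z":{"cwo":[72,39,30],"edk":{"cds":76,"cv":51,"fbd":34,"gtj":25,"ra":11},"n":[79,73,7,46,49],"rb":57,"vn":{"mr":86,"o":78,"r":63}}}
After op 6 (replace /z/n/2 60): {"fn":[{"rl":99,"ve":95,"vk":26},[87,50,87]],"h":[{"agg":82,"g":64,"h":43},[97,98]],"wc":{"a":{"k":24,"lv":52},"mz":[47,11,28,43,18],"yke":[13,91]},"z":{"cwo":[72,39,30],"edk":{"cds":76,"cv":51,"fbd":34,"gtj":25,"ra":11},"n":[79,73,60,46,49],"rb":57,"vn":{"mr":86,"o":78,"r":63}}}
Value at /z/edk/gtj: 25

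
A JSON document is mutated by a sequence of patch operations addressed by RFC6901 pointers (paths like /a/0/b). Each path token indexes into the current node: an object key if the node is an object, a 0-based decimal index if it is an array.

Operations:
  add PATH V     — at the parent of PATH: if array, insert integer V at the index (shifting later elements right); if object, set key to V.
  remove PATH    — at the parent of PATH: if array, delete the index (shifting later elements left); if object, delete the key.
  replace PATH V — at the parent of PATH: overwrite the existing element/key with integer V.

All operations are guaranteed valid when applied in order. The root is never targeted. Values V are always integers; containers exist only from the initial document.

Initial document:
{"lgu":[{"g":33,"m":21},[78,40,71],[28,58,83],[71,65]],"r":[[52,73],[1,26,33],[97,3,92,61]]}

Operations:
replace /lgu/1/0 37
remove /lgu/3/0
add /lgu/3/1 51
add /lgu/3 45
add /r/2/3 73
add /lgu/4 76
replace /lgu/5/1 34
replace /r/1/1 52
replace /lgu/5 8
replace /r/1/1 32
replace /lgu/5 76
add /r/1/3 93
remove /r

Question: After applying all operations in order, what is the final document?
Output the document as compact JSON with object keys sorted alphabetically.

After op 1 (replace /lgu/1/0 37): {"lgu":[{"g":33,"m":21},[37,40,71],[28,58,83],[71,65]],"r":[[52,73],[1,26,33],[97,3,92,61]]}
After op 2 (remove /lgu/3/0): {"lgu":[{"g":33,"m":21},[37,40,71],[28,58,83],[65]],"r":[[52,73],[1,26,33],[97,3,92,61]]}
After op 3 (add /lgu/3/1 51): {"lgu":[{"g":33,"m":21},[37,40,71],[28,58,83],[65,51]],"r":[[52,73],[1,26,33],[97,3,92,61]]}
After op 4 (add /lgu/3 45): {"lgu":[{"g":33,"m":21},[37,40,71],[28,58,83],45,[65,51]],"r":[[52,73],[1,26,33],[97,3,92,61]]}
After op 5 (add /r/2/3 73): {"lgu":[{"g":33,"m":21},[37,40,71],[28,58,83],45,[65,51]],"r":[[52,73],[1,26,33],[97,3,92,73,61]]}
After op 6 (add /lgu/4 76): {"lgu":[{"g":33,"m":21},[37,40,71],[28,58,83],45,76,[65,51]],"r":[[52,73],[1,26,33],[97,3,92,73,61]]}
After op 7 (replace /lgu/5/1 34): {"lgu":[{"g":33,"m":21},[37,40,71],[28,58,83],45,76,[65,34]],"r":[[52,73],[1,26,33],[97,3,92,73,61]]}
After op 8 (replace /r/1/1 52): {"lgu":[{"g":33,"m":21},[37,40,71],[28,58,83],45,76,[65,34]],"r":[[52,73],[1,52,33],[97,3,92,73,61]]}
After op 9 (replace /lgu/5 8): {"lgu":[{"g":33,"m":21},[37,40,71],[28,58,83],45,76,8],"r":[[52,73],[1,52,33],[97,3,92,73,61]]}
After op 10 (replace /r/1/1 32): {"lgu":[{"g":33,"m":21},[37,40,71],[28,58,83],45,76,8],"r":[[52,73],[1,32,33],[97,3,92,73,61]]}
After op 11 (replace /lgu/5 76): {"lgu":[{"g":33,"m":21},[37,40,71],[28,58,83],45,76,76],"r":[[52,73],[1,32,33],[97,3,92,73,61]]}
After op 12 (add /r/1/3 93): {"lgu":[{"g":33,"m":21},[37,40,71],[28,58,83],45,76,76],"r":[[52,73],[1,32,33,93],[97,3,92,73,61]]}
After op 13 (remove /r): {"lgu":[{"g":33,"m":21},[37,40,71],[28,58,83],45,76,76]}

Answer: {"lgu":[{"g":33,"m":21},[37,40,71],[28,58,83],45,76,76]}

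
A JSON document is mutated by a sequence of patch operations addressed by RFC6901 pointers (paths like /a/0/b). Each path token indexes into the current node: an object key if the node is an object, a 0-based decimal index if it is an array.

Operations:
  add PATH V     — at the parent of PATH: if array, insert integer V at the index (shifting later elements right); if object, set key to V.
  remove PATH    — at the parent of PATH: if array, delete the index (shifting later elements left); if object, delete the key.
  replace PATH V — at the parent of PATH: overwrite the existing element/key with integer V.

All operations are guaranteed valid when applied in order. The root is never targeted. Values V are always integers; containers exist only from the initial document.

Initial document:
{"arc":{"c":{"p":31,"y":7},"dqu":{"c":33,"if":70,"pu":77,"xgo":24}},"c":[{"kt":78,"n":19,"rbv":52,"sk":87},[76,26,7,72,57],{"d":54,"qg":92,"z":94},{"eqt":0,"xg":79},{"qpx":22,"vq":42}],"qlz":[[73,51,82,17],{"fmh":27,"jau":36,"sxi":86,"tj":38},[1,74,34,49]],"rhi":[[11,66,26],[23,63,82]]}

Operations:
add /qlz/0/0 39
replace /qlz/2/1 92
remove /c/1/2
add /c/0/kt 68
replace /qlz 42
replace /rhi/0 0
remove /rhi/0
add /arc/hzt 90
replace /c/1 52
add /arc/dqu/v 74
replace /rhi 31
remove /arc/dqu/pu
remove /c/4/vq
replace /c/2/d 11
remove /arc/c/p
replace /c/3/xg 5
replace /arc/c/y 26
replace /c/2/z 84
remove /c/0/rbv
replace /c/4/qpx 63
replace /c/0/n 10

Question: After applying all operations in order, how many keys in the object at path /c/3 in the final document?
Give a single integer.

Answer: 2

Derivation:
After op 1 (add /qlz/0/0 39): {"arc":{"c":{"p":31,"y":7},"dqu":{"c":33,"if":70,"pu":77,"xgo":24}},"c":[{"kt":78,"n":19,"rbv":52,"sk":87},[76,26,7,72,57],{"d":54,"qg":92,"z":94},{"eqt":0,"xg":79},{"qpx":22,"vq":42}],"qlz":[[39,73,51,82,17],{"fmh":27,"jau":36,"sxi":86,"tj":38},[1,74,34,49]],"rhi":[[11,66,26],[23,63,82]]}
After op 2 (replace /qlz/2/1 92): {"arc":{"c":{"p":31,"y":7},"dqu":{"c":33,"if":70,"pu":77,"xgo":24}},"c":[{"kt":78,"n":19,"rbv":52,"sk":87},[76,26,7,72,57],{"d":54,"qg":92,"z":94},{"eqt":0,"xg":79},{"qpx":22,"vq":42}],"qlz":[[39,73,51,82,17],{"fmh":27,"jau":36,"sxi":86,"tj":38},[1,92,34,49]],"rhi":[[11,66,26],[23,63,82]]}
After op 3 (remove /c/1/2): {"arc":{"c":{"p":31,"y":7},"dqu":{"c":33,"if":70,"pu":77,"xgo":24}},"c":[{"kt":78,"n":19,"rbv":52,"sk":87},[76,26,72,57],{"d":54,"qg":92,"z":94},{"eqt":0,"xg":79},{"qpx":22,"vq":42}],"qlz":[[39,73,51,82,17],{"fmh":27,"jau":36,"sxi":86,"tj":38},[1,92,34,49]],"rhi":[[11,66,26],[23,63,82]]}
After op 4 (add /c/0/kt 68): {"arc":{"c":{"p":31,"y":7},"dqu":{"c":33,"if":70,"pu":77,"xgo":24}},"c":[{"kt":68,"n":19,"rbv":52,"sk":87},[76,26,72,57],{"d":54,"qg":92,"z":94},{"eqt":0,"xg":79},{"qpx":22,"vq":42}],"qlz":[[39,73,51,82,17],{"fmh":27,"jau":36,"sxi":86,"tj":38},[1,92,34,49]],"rhi":[[11,66,26],[23,63,82]]}
After op 5 (replace /qlz 42): {"arc":{"c":{"p":31,"y":7},"dqu":{"c":33,"if":70,"pu":77,"xgo":24}},"c":[{"kt":68,"n":19,"rbv":52,"sk":87},[76,26,72,57],{"d":54,"qg":92,"z":94},{"eqt":0,"xg":79},{"qpx":22,"vq":42}],"qlz":42,"rhi":[[11,66,26],[23,63,82]]}
After op 6 (replace /rhi/0 0): {"arc":{"c":{"p":31,"y":7},"dqu":{"c":33,"if":70,"pu":77,"xgo":24}},"c":[{"kt":68,"n":19,"rbv":52,"sk":87},[76,26,72,57],{"d":54,"qg":92,"z":94},{"eqt":0,"xg":79},{"qpx":22,"vq":42}],"qlz":42,"rhi":[0,[23,63,82]]}
After op 7 (remove /rhi/0): {"arc":{"c":{"p":31,"y":7},"dqu":{"c":33,"if":70,"pu":77,"xgo":24}},"c":[{"kt":68,"n":19,"rbv":52,"sk":87},[76,26,72,57],{"d":54,"qg":92,"z":94},{"eqt":0,"xg":79},{"qpx":22,"vq":42}],"qlz":42,"rhi":[[23,63,82]]}
After op 8 (add /arc/hzt 90): {"arc":{"c":{"p":31,"y":7},"dqu":{"c":33,"if":70,"pu":77,"xgo":24},"hzt":90},"c":[{"kt":68,"n":19,"rbv":52,"sk":87},[76,26,72,57],{"d":54,"qg":92,"z":94},{"eqt":0,"xg":79},{"qpx":22,"vq":42}],"qlz":42,"rhi":[[23,63,82]]}
After op 9 (replace /c/1 52): {"arc":{"c":{"p":31,"y":7},"dqu":{"c":33,"if":70,"pu":77,"xgo":24},"hzt":90},"c":[{"kt":68,"n":19,"rbv":52,"sk":87},52,{"d":54,"qg":92,"z":94},{"eqt":0,"xg":79},{"qpx":22,"vq":42}],"qlz":42,"rhi":[[23,63,82]]}
After op 10 (add /arc/dqu/v 74): {"arc":{"c":{"p":31,"y":7},"dqu":{"c":33,"if":70,"pu":77,"v":74,"xgo":24},"hzt":90},"c":[{"kt":68,"n":19,"rbv":52,"sk":87},52,{"d":54,"qg":92,"z":94},{"eqt":0,"xg":79},{"qpx":22,"vq":42}],"qlz":42,"rhi":[[23,63,82]]}
After op 11 (replace /rhi 31): {"arc":{"c":{"p":31,"y":7},"dqu":{"c":33,"if":70,"pu":77,"v":74,"xgo":24},"hzt":90},"c":[{"kt":68,"n":19,"rbv":52,"sk":87},52,{"d":54,"qg":92,"z":94},{"eqt":0,"xg":79},{"qpx":22,"vq":42}],"qlz":42,"rhi":31}
After op 12 (remove /arc/dqu/pu): {"arc":{"c":{"p":31,"y":7},"dqu":{"c":33,"if":70,"v":74,"xgo":24},"hzt":90},"c":[{"kt":68,"n":19,"rbv":52,"sk":87},52,{"d":54,"qg":92,"z":94},{"eqt":0,"xg":79},{"qpx":22,"vq":42}],"qlz":42,"rhi":31}
After op 13 (remove /c/4/vq): {"arc":{"c":{"p":31,"y":7},"dqu":{"c":33,"if":70,"v":74,"xgo":24},"hzt":90},"c":[{"kt":68,"n":19,"rbv":52,"sk":87},52,{"d":54,"qg":92,"z":94},{"eqt":0,"xg":79},{"qpx":22}],"qlz":42,"rhi":31}
After op 14 (replace /c/2/d 11): {"arc":{"c":{"p":31,"y":7},"dqu":{"c":33,"if":70,"v":74,"xgo":24},"hzt":90},"c":[{"kt":68,"n":19,"rbv":52,"sk":87},52,{"d":11,"qg":92,"z":94},{"eqt":0,"xg":79},{"qpx":22}],"qlz":42,"rhi":31}
After op 15 (remove /arc/c/p): {"arc":{"c":{"y":7},"dqu":{"c":33,"if":70,"v":74,"xgo":24},"hzt":90},"c":[{"kt":68,"n":19,"rbv":52,"sk":87},52,{"d":11,"qg":92,"z":94},{"eqt":0,"xg":79},{"qpx":22}],"qlz":42,"rhi":31}
After op 16 (replace /c/3/xg 5): {"arc":{"c":{"y":7},"dqu":{"c":33,"if":70,"v":74,"xgo":24},"hzt":90},"c":[{"kt":68,"n":19,"rbv":52,"sk":87},52,{"d":11,"qg":92,"z":94},{"eqt":0,"xg":5},{"qpx":22}],"qlz":42,"rhi":31}
After op 17 (replace /arc/c/y 26): {"arc":{"c":{"y":26},"dqu":{"c":33,"if":70,"v":74,"xgo":24},"hzt":90},"c":[{"kt":68,"n":19,"rbv":52,"sk":87},52,{"d":11,"qg":92,"z":94},{"eqt":0,"xg":5},{"qpx":22}],"qlz":42,"rhi":31}
After op 18 (replace /c/2/z 84): {"arc":{"c":{"y":26},"dqu":{"c":33,"if":70,"v":74,"xgo":24},"hzt":90},"c":[{"kt":68,"n":19,"rbv":52,"sk":87},52,{"d":11,"qg":92,"z":84},{"eqt":0,"xg":5},{"qpx":22}],"qlz":42,"rhi":31}
After op 19 (remove /c/0/rbv): {"arc":{"c":{"y":26},"dqu":{"c":33,"if":70,"v":74,"xgo":24},"hzt":90},"c":[{"kt":68,"n":19,"sk":87},52,{"d":11,"qg":92,"z":84},{"eqt":0,"xg":5},{"qpx":22}],"qlz":42,"rhi":31}
After op 20 (replace /c/4/qpx 63): {"arc":{"c":{"y":26},"dqu":{"c":33,"if":70,"v":74,"xgo":24},"hzt":90},"c":[{"kt":68,"n":19,"sk":87},52,{"d":11,"qg":92,"z":84},{"eqt":0,"xg":5},{"qpx":63}],"qlz":42,"rhi":31}
After op 21 (replace /c/0/n 10): {"arc":{"c":{"y":26},"dqu":{"c":33,"if":70,"v":74,"xgo":24},"hzt":90},"c":[{"kt":68,"n":10,"sk":87},52,{"d":11,"qg":92,"z":84},{"eqt":0,"xg":5},{"qpx":63}],"qlz":42,"rhi":31}
Size at path /c/3: 2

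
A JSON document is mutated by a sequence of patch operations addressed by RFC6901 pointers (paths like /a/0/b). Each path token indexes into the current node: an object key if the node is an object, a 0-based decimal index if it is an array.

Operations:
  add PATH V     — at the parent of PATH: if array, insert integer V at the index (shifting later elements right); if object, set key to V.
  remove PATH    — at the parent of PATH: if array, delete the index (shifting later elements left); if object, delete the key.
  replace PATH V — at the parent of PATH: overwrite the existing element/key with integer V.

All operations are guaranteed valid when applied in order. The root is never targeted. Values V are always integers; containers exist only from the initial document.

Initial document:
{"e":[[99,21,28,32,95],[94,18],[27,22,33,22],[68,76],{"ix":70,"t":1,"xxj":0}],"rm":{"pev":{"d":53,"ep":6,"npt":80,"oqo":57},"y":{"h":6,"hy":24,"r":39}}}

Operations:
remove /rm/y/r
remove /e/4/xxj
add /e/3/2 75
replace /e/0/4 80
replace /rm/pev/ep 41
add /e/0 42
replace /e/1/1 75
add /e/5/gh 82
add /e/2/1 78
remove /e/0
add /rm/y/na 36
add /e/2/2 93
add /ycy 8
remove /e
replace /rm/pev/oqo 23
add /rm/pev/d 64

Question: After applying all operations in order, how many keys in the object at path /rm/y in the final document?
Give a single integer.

Answer: 3

Derivation:
After op 1 (remove /rm/y/r): {"e":[[99,21,28,32,95],[94,18],[27,22,33,22],[68,76],{"ix":70,"t":1,"xxj":0}],"rm":{"pev":{"d":53,"ep":6,"npt":80,"oqo":57},"y":{"h":6,"hy":24}}}
After op 2 (remove /e/4/xxj): {"e":[[99,21,28,32,95],[94,18],[27,22,33,22],[68,76],{"ix":70,"t":1}],"rm":{"pev":{"d":53,"ep":6,"npt":80,"oqo":57},"y":{"h":6,"hy":24}}}
After op 3 (add /e/3/2 75): {"e":[[99,21,28,32,95],[94,18],[27,22,33,22],[68,76,75],{"ix":70,"t":1}],"rm":{"pev":{"d":53,"ep":6,"npt":80,"oqo":57},"y":{"h":6,"hy":24}}}
After op 4 (replace /e/0/4 80): {"e":[[99,21,28,32,80],[94,18],[27,22,33,22],[68,76,75],{"ix":70,"t":1}],"rm":{"pev":{"d":53,"ep":6,"npt":80,"oqo":57},"y":{"h":6,"hy":24}}}
After op 5 (replace /rm/pev/ep 41): {"e":[[99,21,28,32,80],[94,18],[27,22,33,22],[68,76,75],{"ix":70,"t":1}],"rm":{"pev":{"d":53,"ep":41,"npt":80,"oqo":57},"y":{"h":6,"hy":24}}}
After op 6 (add /e/0 42): {"e":[42,[99,21,28,32,80],[94,18],[27,22,33,22],[68,76,75],{"ix":70,"t":1}],"rm":{"pev":{"d":53,"ep":41,"npt":80,"oqo":57},"y":{"h":6,"hy":24}}}
After op 7 (replace /e/1/1 75): {"e":[42,[99,75,28,32,80],[94,18],[27,22,33,22],[68,76,75],{"ix":70,"t":1}],"rm":{"pev":{"d":53,"ep":41,"npt":80,"oqo":57},"y":{"h":6,"hy":24}}}
After op 8 (add /e/5/gh 82): {"e":[42,[99,75,28,32,80],[94,18],[27,22,33,22],[68,76,75],{"gh":82,"ix":70,"t":1}],"rm":{"pev":{"d":53,"ep":41,"npt":80,"oqo":57},"y":{"h":6,"hy":24}}}
After op 9 (add /e/2/1 78): {"e":[42,[99,75,28,32,80],[94,78,18],[27,22,33,22],[68,76,75],{"gh":82,"ix":70,"t":1}],"rm":{"pev":{"d":53,"ep":41,"npt":80,"oqo":57},"y":{"h":6,"hy":24}}}
After op 10 (remove /e/0): {"e":[[99,75,28,32,80],[94,78,18],[27,22,33,22],[68,76,75],{"gh":82,"ix":70,"t":1}],"rm":{"pev":{"d":53,"ep":41,"npt":80,"oqo":57},"y":{"h":6,"hy":24}}}
After op 11 (add /rm/y/na 36): {"e":[[99,75,28,32,80],[94,78,18],[27,22,33,22],[68,76,75],{"gh":82,"ix":70,"t":1}],"rm":{"pev":{"d":53,"ep":41,"npt":80,"oqo":57},"y":{"h":6,"hy":24,"na":36}}}
After op 12 (add /e/2/2 93): {"e":[[99,75,28,32,80],[94,78,18],[27,22,93,33,22],[68,76,75],{"gh":82,"ix":70,"t":1}],"rm":{"pev":{"d":53,"ep":41,"npt":80,"oqo":57},"y":{"h":6,"hy":24,"na":36}}}
After op 13 (add /ycy 8): {"e":[[99,75,28,32,80],[94,78,18],[27,22,93,33,22],[68,76,75],{"gh":82,"ix":70,"t":1}],"rm":{"pev":{"d":53,"ep":41,"npt":80,"oqo":57},"y":{"h":6,"hy":24,"na":36}},"ycy":8}
After op 14 (remove /e): {"rm":{"pev":{"d":53,"ep":41,"npt":80,"oqo":57},"y":{"h":6,"hy":24,"na":36}},"ycy":8}
After op 15 (replace /rm/pev/oqo 23): {"rm":{"pev":{"d":53,"ep":41,"npt":80,"oqo":23},"y":{"h":6,"hy":24,"na":36}},"ycy":8}
After op 16 (add /rm/pev/d 64): {"rm":{"pev":{"d":64,"ep":41,"npt":80,"oqo":23},"y":{"h":6,"hy":24,"na":36}},"ycy":8}
Size at path /rm/y: 3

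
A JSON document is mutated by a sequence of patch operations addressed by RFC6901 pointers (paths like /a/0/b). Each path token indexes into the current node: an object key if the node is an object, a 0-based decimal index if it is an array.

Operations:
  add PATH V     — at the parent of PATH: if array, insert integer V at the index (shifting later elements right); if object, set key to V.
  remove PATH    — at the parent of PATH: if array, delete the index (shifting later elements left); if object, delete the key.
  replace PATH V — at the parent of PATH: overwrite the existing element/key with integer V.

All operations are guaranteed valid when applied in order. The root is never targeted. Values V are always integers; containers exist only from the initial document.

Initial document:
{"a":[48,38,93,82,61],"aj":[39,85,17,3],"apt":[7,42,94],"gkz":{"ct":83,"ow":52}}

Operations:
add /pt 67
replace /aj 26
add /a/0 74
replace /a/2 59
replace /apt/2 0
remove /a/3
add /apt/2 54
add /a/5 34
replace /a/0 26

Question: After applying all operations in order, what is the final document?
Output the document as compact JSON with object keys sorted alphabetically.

After op 1 (add /pt 67): {"a":[48,38,93,82,61],"aj":[39,85,17,3],"apt":[7,42,94],"gkz":{"ct":83,"ow":52},"pt":67}
After op 2 (replace /aj 26): {"a":[48,38,93,82,61],"aj":26,"apt":[7,42,94],"gkz":{"ct":83,"ow":52},"pt":67}
After op 3 (add /a/0 74): {"a":[74,48,38,93,82,61],"aj":26,"apt":[7,42,94],"gkz":{"ct":83,"ow":52},"pt":67}
After op 4 (replace /a/2 59): {"a":[74,48,59,93,82,61],"aj":26,"apt":[7,42,94],"gkz":{"ct":83,"ow":52},"pt":67}
After op 5 (replace /apt/2 0): {"a":[74,48,59,93,82,61],"aj":26,"apt":[7,42,0],"gkz":{"ct":83,"ow":52},"pt":67}
After op 6 (remove /a/3): {"a":[74,48,59,82,61],"aj":26,"apt":[7,42,0],"gkz":{"ct":83,"ow":52},"pt":67}
After op 7 (add /apt/2 54): {"a":[74,48,59,82,61],"aj":26,"apt":[7,42,54,0],"gkz":{"ct":83,"ow":52},"pt":67}
After op 8 (add /a/5 34): {"a":[74,48,59,82,61,34],"aj":26,"apt":[7,42,54,0],"gkz":{"ct":83,"ow":52},"pt":67}
After op 9 (replace /a/0 26): {"a":[26,48,59,82,61,34],"aj":26,"apt":[7,42,54,0],"gkz":{"ct":83,"ow":52},"pt":67}

Answer: {"a":[26,48,59,82,61,34],"aj":26,"apt":[7,42,54,0],"gkz":{"ct":83,"ow":52},"pt":67}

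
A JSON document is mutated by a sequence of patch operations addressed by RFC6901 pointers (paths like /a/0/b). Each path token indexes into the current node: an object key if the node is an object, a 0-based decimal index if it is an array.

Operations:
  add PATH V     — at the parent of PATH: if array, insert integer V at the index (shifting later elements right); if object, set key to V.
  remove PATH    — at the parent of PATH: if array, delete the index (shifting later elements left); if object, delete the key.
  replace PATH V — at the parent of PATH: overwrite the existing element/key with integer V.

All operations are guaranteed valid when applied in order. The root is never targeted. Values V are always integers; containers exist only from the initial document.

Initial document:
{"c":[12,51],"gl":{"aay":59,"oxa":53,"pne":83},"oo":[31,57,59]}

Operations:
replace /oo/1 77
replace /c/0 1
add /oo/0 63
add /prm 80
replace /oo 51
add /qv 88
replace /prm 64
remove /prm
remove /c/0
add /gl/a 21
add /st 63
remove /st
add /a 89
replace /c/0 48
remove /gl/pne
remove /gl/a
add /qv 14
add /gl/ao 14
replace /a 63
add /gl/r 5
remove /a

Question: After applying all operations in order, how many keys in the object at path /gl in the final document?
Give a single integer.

After op 1 (replace /oo/1 77): {"c":[12,51],"gl":{"aay":59,"oxa":53,"pne":83},"oo":[31,77,59]}
After op 2 (replace /c/0 1): {"c":[1,51],"gl":{"aay":59,"oxa":53,"pne":83},"oo":[31,77,59]}
After op 3 (add /oo/0 63): {"c":[1,51],"gl":{"aay":59,"oxa":53,"pne":83},"oo":[63,31,77,59]}
After op 4 (add /prm 80): {"c":[1,51],"gl":{"aay":59,"oxa":53,"pne":83},"oo":[63,31,77,59],"prm":80}
After op 5 (replace /oo 51): {"c":[1,51],"gl":{"aay":59,"oxa":53,"pne":83},"oo":51,"prm":80}
After op 6 (add /qv 88): {"c":[1,51],"gl":{"aay":59,"oxa":53,"pne":83},"oo":51,"prm":80,"qv":88}
After op 7 (replace /prm 64): {"c":[1,51],"gl":{"aay":59,"oxa":53,"pne":83},"oo":51,"prm":64,"qv":88}
After op 8 (remove /prm): {"c":[1,51],"gl":{"aay":59,"oxa":53,"pne":83},"oo":51,"qv":88}
After op 9 (remove /c/0): {"c":[51],"gl":{"aay":59,"oxa":53,"pne":83},"oo":51,"qv":88}
After op 10 (add /gl/a 21): {"c":[51],"gl":{"a":21,"aay":59,"oxa":53,"pne":83},"oo":51,"qv":88}
After op 11 (add /st 63): {"c":[51],"gl":{"a":21,"aay":59,"oxa":53,"pne":83},"oo":51,"qv":88,"st":63}
After op 12 (remove /st): {"c":[51],"gl":{"a":21,"aay":59,"oxa":53,"pne":83},"oo":51,"qv":88}
After op 13 (add /a 89): {"a":89,"c":[51],"gl":{"a":21,"aay":59,"oxa":53,"pne":83},"oo":51,"qv":88}
After op 14 (replace /c/0 48): {"a":89,"c":[48],"gl":{"a":21,"aay":59,"oxa":53,"pne":83},"oo":51,"qv":88}
After op 15 (remove /gl/pne): {"a":89,"c":[48],"gl":{"a":21,"aay":59,"oxa":53},"oo":51,"qv":88}
After op 16 (remove /gl/a): {"a":89,"c":[48],"gl":{"aay":59,"oxa":53},"oo":51,"qv":88}
After op 17 (add /qv 14): {"a":89,"c":[48],"gl":{"aay":59,"oxa":53},"oo":51,"qv":14}
After op 18 (add /gl/ao 14): {"a":89,"c":[48],"gl":{"aay":59,"ao":14,"oxa":53},"oo":51,"qv":14}
After op 19 (replace /a 63): {"a":63,"c":[48],"gl":{"aay":59,"ao":14,"oxa":53},"oo":51,"qv":14}
After op 20 (add /gl/r 5): {"a":63,"c":[48],"gl":{"aay":59,"ao":14,"oxa":53,"r":5},"oo":51,"qv":14}
After op 21 (remove /a): {"c":[48],"gl":{"aay":59,"ao":14,"oxa":53,"r":5},"oo":51,"qv":14}
Size at path /gl: 4

Answer: 4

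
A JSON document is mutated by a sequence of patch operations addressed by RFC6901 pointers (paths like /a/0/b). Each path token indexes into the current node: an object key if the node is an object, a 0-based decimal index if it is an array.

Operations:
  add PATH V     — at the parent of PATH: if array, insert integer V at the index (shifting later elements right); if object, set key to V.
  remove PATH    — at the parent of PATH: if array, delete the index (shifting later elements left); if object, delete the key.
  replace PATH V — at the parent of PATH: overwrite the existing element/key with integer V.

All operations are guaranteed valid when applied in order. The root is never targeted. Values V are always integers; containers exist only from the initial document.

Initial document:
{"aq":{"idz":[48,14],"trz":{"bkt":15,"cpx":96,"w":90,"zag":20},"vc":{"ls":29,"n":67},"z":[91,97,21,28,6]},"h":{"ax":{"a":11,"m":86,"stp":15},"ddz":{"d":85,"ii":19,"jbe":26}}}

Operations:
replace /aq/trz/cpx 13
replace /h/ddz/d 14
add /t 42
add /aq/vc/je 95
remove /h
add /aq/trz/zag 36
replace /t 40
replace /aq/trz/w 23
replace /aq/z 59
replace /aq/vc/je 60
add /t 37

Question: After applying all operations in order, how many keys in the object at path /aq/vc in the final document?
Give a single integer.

Answer: 3

Derivation:
After op 1 (replace /aq/trz/cpx 13): {"aq":{"idz":[48,14],"trz":{"bkt":15,"cpx":13,"w":90,"zag":20},"vc":{"ls":29,"n":67},"z":[91,97,21,28,6]},"h":{"ax":{"a":11,"m":86,"stp":15},"ddz":{"d":85,"ii":19,"jbe":26}}}
After op 2 (replace /h/ddz/d 14): {"aq":{"idz":[48,14],"trz":{"bkt":15,"cpx":13,"w":90,"zag":20},"vc":{"ls":29,"n":67},"z":[91,97,21,28,6]},"h":{"ax":{"a":11,"m":86,"stp":15},"ddz":{"d":14,"ii":19,"jbe":26}}}
After op 3 (add /t 42): {"aq":{"idz":[48,14],"trz":{"bkt":15,"cpx":13,"w":90,"zag":20},"vc":{"ls":29,"n":67},"z":[91,97,21,28,6]},"h":{"ax":{"a":11,"m":86,"stp":15},"ddz":{"d":14,"ii":19,"jbe":26}},"t":42}
After op 4 (add /aq/vc/je 95): {"aq":{"idz":[48,14],"trz":{"bkt":15,"cpx":13,"w":90,"zag":20},"vc":{"je":95,"ls":29,"n":67},"z":[91,97,21,28,6]},"h":{"ax":{"a":11,"m":86,"stp":15},"ddz":{"d":14,"ii":19,"jbe":26}},"t":42}
After op 5 (remove /h): {"aq":{"idz":[48,14],"trz":{"bkt":15,"cpx":13,"w":90,"zag":20},"vc":{"je":95,"ls":29,"n":67},"z":[91,97,21,28,6]},"t":42}
After op 6 (add /aq/trz/zag 36): {"aq":{"idz":[48,14],"trz":{"bkt":15,"cpx":13,"w":90,"zag":36},"vc":{"je":95,"ls":29,"n":67},"z":[91,97,21,28,6]},"t":42}
After op 7 (replace /t 40): {"aq":{"idz":[48,14],"trz":{"bkt":15,"cpx":13,"w":90,"zag":36},"vc":{"je":95,"ls":29,"n":67},"z":[91,97,21,28,6]},"t":40}
After op 8 (replace /aq/trz/w 23): {"aq":{"idz":[48,14],"trz":{"bkt":15,"cpx":13,"w":23,"zag":36},"vc":{"je":95,"ls":29,"n":67},"z":[91,97,21,28,6]},"t":40}
After op 9 (replace /aq/z 59): {"aq":{"idz":[48,14],"trz":{"bkt":15,"cpx":13,"w":23,"zag":36},"vc":{"je":95,"ls":29,"n":67},"z":59},"t":40}
After op 10 (replace /aq/vc/je 60): {"aq":{"idz":[48,14],"trz":{"bkt":15,"cpx":13,"w":23,"zag":36},"vc":{"je":60,"ls":29,"n":67},"z":59},"t":40}
After op 11 (add /t 37): {"aq":{"idz":[48,14],"trz":{"bkt":15,"cpx":13,"w":23,"zag":36},"vc":{"je":60,"ls":29,"n":67},"z":59},"t":37}
Size at path /aq/vc: 3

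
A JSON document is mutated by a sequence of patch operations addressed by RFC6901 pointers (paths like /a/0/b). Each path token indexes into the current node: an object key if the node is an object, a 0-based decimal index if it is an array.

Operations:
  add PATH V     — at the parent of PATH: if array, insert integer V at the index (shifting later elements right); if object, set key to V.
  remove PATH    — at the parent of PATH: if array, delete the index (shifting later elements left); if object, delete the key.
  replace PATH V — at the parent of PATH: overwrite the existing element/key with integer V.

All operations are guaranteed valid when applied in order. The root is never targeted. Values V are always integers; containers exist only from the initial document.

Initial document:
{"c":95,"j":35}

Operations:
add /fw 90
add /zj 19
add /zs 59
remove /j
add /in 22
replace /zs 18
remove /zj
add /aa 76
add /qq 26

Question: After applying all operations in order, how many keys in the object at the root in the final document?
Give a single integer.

Answer: 6

Derivation:
After op 1 (add /fw 90): {"c":95,"fw":90,"j":35}
After op 2 (add /zj 19): {"c":95,"fw":90,"j":35,"zj":19}
After op 3 (add /zs 59): {"c":95,"fw":90,"j":35,"zj":19,"zs":59}
After op 4 (remove /j): {"c":95,"fw":90,"zj":19,"zs":59}
After op 5 (add /in 22): {"c":95,"fw":90,"in":22,"zj":19,"zs":59}
After op 6 (replace /zs 18): {"c":95,"fw":90,"in":22,"zj":19,"zs":18}
After op 7 (remove /zj): {"c":95,"fw":90,"in":22,"zs":18}
After op 8 (add /aa 76): {"aa":76,"c":95,"fw":90,"in":22,"zs":18}
After op 9 (add /qq 26): {"aa":76,"c":95,"fw":90,"in":22,"qq":26,"zs":18}
Size at the root: 6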